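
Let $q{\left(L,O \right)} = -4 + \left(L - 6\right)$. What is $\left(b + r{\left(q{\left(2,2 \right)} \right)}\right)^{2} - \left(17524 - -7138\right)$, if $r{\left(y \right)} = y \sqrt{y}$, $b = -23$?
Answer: $-24645 + 736 i \sqrt{2} \approx -24645.0 + 1040.9 i$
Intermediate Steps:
$q{\left(L,O \right)} = -10 + L$ ($q{\left(L,O \right)} = -4 + \left(L - 6\right) = -4 + \left(-6 + L\right) = -10 + L$)
$r{\left(y \right)} = y^{\frac{3}{2}}$
$\left(b + r{\left(q{\left(2,2 \right)} \right)}\right)^{2} - \left(17524 - -7138\right) = \left(-23 + \left(-10 + 2\right)^{\frac{3}{2}}\right)^{2} - \left(17524 - -7138\right) = \left(-23 + \left(-8\right)^{\frac{3}{2}}\right)^{2} - \left(17524 + 7138\right) = \left(-23 - 16 i \sqrt{2}\right)^{2} - 24662 = -24662 + \left(-23 - 16 i \sqrt{2}\right)^{2}$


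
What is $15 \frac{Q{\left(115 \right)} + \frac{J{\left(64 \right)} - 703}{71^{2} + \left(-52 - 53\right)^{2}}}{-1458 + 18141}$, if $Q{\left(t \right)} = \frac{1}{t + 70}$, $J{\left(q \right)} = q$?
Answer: $- \frac{102149}{3305691962} \approx -3.0901 \cdot 10^{-5}$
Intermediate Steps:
$Q{\left(t \right)} = \frac{1}{70 + t}$
$15 \frac{Q{\left(115 \right)} + \frac{J{\left(64 \right)} - 703}{71^{2} + \left(-52 - 53\right)^{2}}}{-1458 + 18141} = 15 \frac{\frac{1}{70 + 115} + \frac{64 - 703}{71^{2} + \left(-52 - 53\right)^{2}}}{-1458 + 18141} = 15 \frac{\frac{1}{185} - \frac{639}{5041 + \left(-105\right)^{2}}}{16683} = 15 \left(\frac{1}{185} - \frac{639}{5041 + 11025}\right) \frac{1}{16683} = 15 \left(\frac{1}{185} - \frac{639}{16066}\right) \frac{1}{16683} = 15 \left(\left(- \frac{102149}{2972210}\right) \frac{1}{16683}\right) = 15 \left(- \frac{102149}{49585379430}\right) = - \frac{102149}{3305691962}$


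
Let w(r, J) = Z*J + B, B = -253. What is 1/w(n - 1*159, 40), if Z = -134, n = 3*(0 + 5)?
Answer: -1/5613 ≈ -0.00017816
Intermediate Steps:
n = 15 (n = 3*5 = 15)
w(r, J) = -253 - 134*J (w(r, J) = -134*J - 253 = -253 - 134*J)
1/w(n - 1*159, 40) = 1/(-253 - 134*40) = 1/(-253 - 5360) = 1/(-5613) = -1/5613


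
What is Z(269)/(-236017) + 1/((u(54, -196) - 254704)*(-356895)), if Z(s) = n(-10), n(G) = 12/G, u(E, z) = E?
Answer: 109060210117/21450006589299750 ≈ 5.0844e-6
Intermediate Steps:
Z(s) = -6/5 (Z(s) = 12/(-10) = 12*(-⅒) = -6/5)
Z(269)/(-236017) + 1/((u(54, -196) - 254704)*(-356895)) = -6/5/(-236017) + 1/((54 - 254704)*(-356895)) = -6/5*(-1/236017) - 1/356895/(-254650) = 6/1180085 - 1/254650*(-1/356895) = 6/1180085 + 1/90883311750 = 109060210117/21450006589299750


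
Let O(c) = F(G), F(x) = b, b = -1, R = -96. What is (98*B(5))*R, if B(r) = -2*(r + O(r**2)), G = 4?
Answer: 75264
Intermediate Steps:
F(x) = -1
O(c) = -1
B(r) = 2 - 2*r (B(r) = -2*(r - 1) = -2*(-1 + r) = 2 - 2*r)
(98*B(5))*R = (98*(2 - 2*5))*(-96) = (98*(2 - 10))*(-96) = (98*(-8))*(-96) = -784*(-96) = 75264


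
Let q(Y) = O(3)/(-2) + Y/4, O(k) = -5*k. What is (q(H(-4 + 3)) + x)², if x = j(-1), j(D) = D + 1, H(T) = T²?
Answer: 961/16 ≈ 60.063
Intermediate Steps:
q(Y) = 15/2 + Y/4 (q(Y) = -5*3/(-2) + Y/4 = -15*(-½) + Y*(¼) = 15/2 + Y/4)
j(D) = 1 + D
x = 0 (x = 1 - 1 = 0)
(q(H(-4 + 3)) + x)² = ((15/2 + (-4 + 3)²/4) + 0)² = ((15/2 + (¼)*(-1)²) + 0)² = ((15/2 + (¼)*1) + 0)² = ((15/2 + ¼) + 0)² = (31/4 + 0)² = (31/4)² = 961/16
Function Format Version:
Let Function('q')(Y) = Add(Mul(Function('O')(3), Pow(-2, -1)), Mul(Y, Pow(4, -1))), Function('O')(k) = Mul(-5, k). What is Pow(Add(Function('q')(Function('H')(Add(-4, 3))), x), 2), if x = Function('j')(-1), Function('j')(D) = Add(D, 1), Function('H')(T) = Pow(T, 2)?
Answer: Rational(961, 16) ≈ 60.063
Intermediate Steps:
Function('q')(Y) = Add(Rational(15, 2), Mul(Rational(1, 4), Y)) (Function('q')(Y) = Add(Mul(Mul(-5, 3), Pow(-2, -1)), Mul(Y, Pow(4, -1))) = Add(Mul(-15, Rational(-1, 2)), Mul(Y, Rational(1, 4))) = Add(Rational(15, 2), Mul(Rational(1, 4), Y)))
Function('j')(D) = Add(1, D)
x = 0 (x = Add(1, -1) = 0)
Pow(Add(Function('q')(Function('H')(Add(-4, 3))), x), 2) = Pow(Add(Add(Rational(15, 2), Mul(Rational(1, 4), Pow(Add(-4, 3), 2))), 0), 2) = Pow(Add(Add(Rational(15, 2), Mul(Rational(1, 4), Pow(-1, 2))), 0), 2) = Pow(Add(Add(Rational(15, 2), Mul(Rational(1, 4), 1)), 0), 2) = Pow(Add(Add(Rational(15, 2), Rational(1, 4)), 0), 2) = Pow(Add(Rational(31, 4), 0), 2) = Pow(Rational(31, 4), 2) = Rational(961, 16)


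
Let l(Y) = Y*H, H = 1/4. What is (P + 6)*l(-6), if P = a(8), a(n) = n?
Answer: -21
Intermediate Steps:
H = 1/4 (H = 1*(1/4) = 1/4 ≈ 0.25000)
P = 8
l(Y) = Y/4 (l(Y) = Y*(1/4) = Y/4)
(P + 6)*l(-6) = (8 + 6)*((1/4)*(-6)) = 14*(-3/2) = -21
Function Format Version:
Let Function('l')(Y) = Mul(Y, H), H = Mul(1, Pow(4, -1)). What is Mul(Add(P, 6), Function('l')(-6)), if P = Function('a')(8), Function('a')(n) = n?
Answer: -21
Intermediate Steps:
H = Rational(1, 4) (H = Mul(1, Rational(1, 4)) = Rational(1, 4) ≈ 0.25000)
P = 8
Function('l')(Y) = Mul(Rational(1, 4), Y) (Function('l')(Y) = Mul(Y, Rational(1, 4)) = Mul(Rational(1, 4), Y))
Mul(Add(P, 6), Function('l')(-6)) = Mul(Add(8, 6), Mul(Rational(1, 4), -6)) = Mul(14, Rational(-3, 2)) = -21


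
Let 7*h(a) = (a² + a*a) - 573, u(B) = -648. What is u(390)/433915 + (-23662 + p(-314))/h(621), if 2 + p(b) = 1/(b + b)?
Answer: -45452489846461/210017138921580 ≈ -0.21642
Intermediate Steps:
p(b) = -2 + 1/(2*b) (p(b) = -2 + 1/(b + b) = -2 + 1/(2*b))
h(a) = -573/7 + 2*a²/7 (h(a) = ((a² + a*a) - 573)/7 = ((a² + a²) - 573)/7 = (2*a² - 573)/7 = (-573 + 2*a²)/7 = -573/7 + 2*a²/7)
u(390)/433915 + (-23662 + p(-314))/h(621) = -648/433915 + (-23662 + (-2 + (½)/(-314)))/(-573/7 + (2/7)*621²) = -648*1/433915 + (-23662 + (-2 + (½)*(-1/314)))/(-573/7 + (2/7)*385641) = -648/433915 + (-23662 + (-2 - 1/628))/(-573/7 + 771282/7) = -648/433915 + (-23662 - 1257/628)/(770709/7) = -648/433915 - 14860993/628*7/770709 = -648/433915 - 104026951/484005252 = -45452489846461/210017138921580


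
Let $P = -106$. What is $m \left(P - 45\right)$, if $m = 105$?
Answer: $-15855$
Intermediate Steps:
$m \left(P - 45\right) = 105 \left(-106 - 45\right) = 105 \left(-151\right) = -15855$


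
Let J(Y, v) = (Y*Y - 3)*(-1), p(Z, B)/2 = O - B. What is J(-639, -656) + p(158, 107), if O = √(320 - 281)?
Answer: -408532 + 2*√39 ≈ -4.0852e+5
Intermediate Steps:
O = √39 ≈ 6.2450
p(Z, B) = -2*B + 2*√39 (p(Z, B) = 2*(√39 - B) = -2*B + 2*√39)
J(Y, v) = 3 - Y² (J(Y, v) = (Y² - 3)*(-1) = (-3 + Y²)*(-1) = 3 - Y²)
J(-639, -656) + p(158, 107) = (3 - 1*(-639)²) + (-2*107 + 2*√39) = (3 - 1*408321) + (-214 + 2*√39) = (3 - 408321) + (-214 + 2*√39) = -408318 + (-214 + 2*√39) = -408532 + 2*√39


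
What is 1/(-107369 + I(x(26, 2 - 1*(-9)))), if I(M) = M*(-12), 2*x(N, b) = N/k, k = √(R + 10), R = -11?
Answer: -107369/11528126497 - 156*I/11528126497 ≈ -9.3137e-6 - 1.3532e-8*I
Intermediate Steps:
k = I (k = √(-11 + 10) = √(-1) = I ≈ 1.0*I)
x(N, b) = -I*N/2 (x(N, b) = (N/I)/2 = (N*(-I))/2 = (-I*N)/2 = -I*N/2)
I(M) = -12*M
1/(-107369 + I(x(26, 2 - 1*(-9)))) = 1/(-107369 - (-6)*I*26) = 1/(-107369 - (-156)*I) = 1/(-107369 + 156*I) = (-107369 - 156*I)/11528126497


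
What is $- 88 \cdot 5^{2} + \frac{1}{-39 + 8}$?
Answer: $- \frac{68201}{31} \approx -2200.0$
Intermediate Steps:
$- 88 \cdot 5^{2} + \frac{1}{-39 + 8} = \left(-88\right) 25 + \frac{1}{-31} = -2200 - \frac{1}{31} = - \frac{68201}{31}$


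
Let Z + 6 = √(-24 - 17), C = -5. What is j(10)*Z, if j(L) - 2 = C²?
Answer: -162 + 27*I*√41 ≈ -162.0 + 172.88*I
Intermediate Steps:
j(L) = 27 (j(L) = 2 + (-5)² = 2 + 25 = 27)
Z = -6 + I*√41 (Z = -6 + √(-24 - 17) = -6 + √(-41) = -6 + I*√41 ≈ -6.0 + 6.4031*I)
j(10)*Z = 27*(-6 + I*√41) = -162 + 27*I*√41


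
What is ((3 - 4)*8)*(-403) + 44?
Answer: 3268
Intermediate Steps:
((3 - 4)*8)*(-403) + 44 = -1*8*(-403) + 44 = -8*(-403) + 44 = 3224 + 44 = 3268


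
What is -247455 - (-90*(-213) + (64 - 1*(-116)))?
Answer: -266805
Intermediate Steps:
-247455 - (-90*(-213) + (64 - 1*(-116))) = -247455 - (19170 + (64 + 116)) = -247455 - (19170 + 180) = -247455 - 1*19350 = -247455 - 19350 = -266805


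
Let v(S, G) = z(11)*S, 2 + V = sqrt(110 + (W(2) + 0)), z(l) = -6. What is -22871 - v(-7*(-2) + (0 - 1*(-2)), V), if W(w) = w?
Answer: -22775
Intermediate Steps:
V = -2 + 4*sqrt(7) (V = -2 + sqrt(110 + (2 + 0)) = -2 + sqrt(110 + 2) = -2 + sqrt(112) = -2 + 4*sqrt(7) ≈ 8.5830)
v(S, G) = -6*S
-22871 - v(-7*(-2) + (0 - 1*(-2)), V) = -22871 - (-6)*(-7*(-2) + (0 - 1*(-2))) = -22871 - (-6)*(14 + (0 + 2)) = -22871 - (-6)*(14 + 2) = -22871 - (-6)*16 = -22871 - 1*(-96) = -22871 + 96 = -22775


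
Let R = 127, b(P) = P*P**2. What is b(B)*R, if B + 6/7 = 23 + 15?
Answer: 2232152000/343 ≈ 6.5077e+6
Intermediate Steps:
B = 260/7 (B = -6/7 + (23 + 15) = -6/7 + 38 = 260/7 ≈ 37.143)
b(P) = P**3
b(B)*R = (260/7)**3*127 = (17576000/343)*127 = 2232152000/343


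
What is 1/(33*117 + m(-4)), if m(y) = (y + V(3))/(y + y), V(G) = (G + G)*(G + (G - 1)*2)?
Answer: 4/15425 ≈ 0.00025932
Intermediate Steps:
V(G) = 2*G*(-2 + 3*G) (V(G) = (2*G)*(G + (-1 + G)*2) = (2*G)*(G + (-2 + 2*G)) = (2*G)*(-2 + 3*G) = 2*G*(-2 + 3*G))
m(y) = (42 + y)/(2*y) (m(y) = (y + 2*3*(-2 + 3*3))/(y + y) = (y + 2*3*(-2 + 9))/((2*y)) = (y + 2*3*7)*(1/(2*y)) = (y + 42)*(1/(2*y)) = (42 + y)*(1/(2*y)) = (42 + y)/(2*y))
1/(33*117 + m(-4)) = 1/(33*117 + (½)*(42 - 4)/(-4)) = 1/(3861 + (½)*(-¼)*38) = 1/(3861 - 19/4) = 1/(15425/4) = 4/15425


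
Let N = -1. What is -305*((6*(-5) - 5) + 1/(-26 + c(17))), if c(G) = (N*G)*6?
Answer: 1366705/128 ≈ 10677.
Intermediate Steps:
c(G) = -6*G (c(G) = -G*6 = -6*G)
-305*((6*(-5) - 5) + 1/(-26 + c(17))) = -305*((6*(-5) - 5) + 1/(-26 - 6*17)) = -305*((-30 - 5) + 1/(-26 - 102)) = -305*(-35 + 1/(-128)) = -305*(-35 - 1/128) = -305*(-4481/128) = 1366705/128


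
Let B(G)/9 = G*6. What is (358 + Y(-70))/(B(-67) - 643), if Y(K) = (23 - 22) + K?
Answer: -289/4261 ≈ -0.067824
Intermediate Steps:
Y(K) = 1 + K
B(G) = 54*G (B(G) = 9*(G*6) = 9*(6*G) = 54*G)
(358 + Y(-70))/(B(-67) - 643) = (358 + (1 - 70))/(54*(-67) - 643) = (358 - 69)/(-3618 - 643) = 289/(-4261) = 289*(-1/4261) = -289/4261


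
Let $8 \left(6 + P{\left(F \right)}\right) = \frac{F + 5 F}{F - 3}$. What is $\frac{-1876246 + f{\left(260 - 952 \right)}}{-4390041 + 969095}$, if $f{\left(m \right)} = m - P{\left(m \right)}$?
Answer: $\frac{1304468259}{2377557470} \approx 0.54866$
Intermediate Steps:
$P{\left(F \right)} = -6 + \frac{3 F}{4 \left(-3 + F\right)}$ ($P{\left(F \right)} = -6 + \frac{\left(F + 5 F\right) \frac{1}{F - 3}}{8} = -6 + \frac{6 F \frac{1}{-3 + F}}{8} = -6 + \frac{3 F}{4 \left(-3 + F\right)}$)
$f{\left(m \right)} = m - \frac{3 \left(24 - 7 m\right)}{4 \left(-3 + m\right)}$
$\frac{-1876246 + f{\left(260 - 952 \right)}}{-4390041 + 969095} = \frac{-1876246 + \frac{-18 + \left(260 - 952\right)^{2} + \frac{9 \left(260 - 952\right)}{4}}{-3 + \left(260 - 952\right)}}{-4390041 + 969095} = \frac{-1876246 + \frac{-18 + \left(260 - 952\right)^{2} + \frac{9 \left(260 - 952\right)}{4}}{-3 + \left(260 - 952\right)}}{-3420946} = \left(-1876246 + \frac{-18 + \left(-692\right)^{2} + \frac{9}{4} \left(-692\right)}{-3 - 692}\right) \left(- \frac{1}{3420946}\right) = \left(-1876246 + \frac{-18 + 478864 - 1557}{-695}\right) \left(- \frac{1}{3420946}\right) = \left(-1876246 - \frac{477289}{695}\right) \left(- \frac{1}{3420946}\right) = \left(- \frac{1304468259}{695}\right) \left(- \frac{1}{3420946}\right) = \frac{1304468259}{2377557470}$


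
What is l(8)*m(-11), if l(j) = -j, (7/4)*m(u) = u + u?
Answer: 704/7 ≈ 100.57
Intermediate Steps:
m(u) = 8*u/7 (m(u) = 4*(u + u)/7 = 4*(2*u)/7 = 8*u/7)
l(8)*m(-11) = (-1*8)*((8/7)*(-11)) = -8*(-88/7) = 704/7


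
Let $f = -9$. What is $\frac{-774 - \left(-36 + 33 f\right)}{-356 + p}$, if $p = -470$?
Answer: $\frac{63}{118} \approx 0.5339$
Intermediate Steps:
$\frac{-774 - \left(-36 + 33 f\right)}{-356 + p} = \frac{-774 + \left(\left(-33\right) \left(-9\right) + 36\right)}{-356 - 470} = \frac{-774 + \left(297 + 36\right)}{-826} = \left(-774 + 333\right) \left(- \frac{1}{826}\right) = \left(-441\right) \left(- \frac{1}{826}\right) = \frac{63}{118}$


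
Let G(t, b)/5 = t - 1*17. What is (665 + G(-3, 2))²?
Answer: 319225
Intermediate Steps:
G(t, b) = -85 + 5*t (G(t, b) = 5*(t - 1*17) = 5*(t - 17) = 5*(-17 + t) = -85 + 5*t)
(665 + G(-3, 2))² = (665 + (-85 + 5*(-3)))² = (665 + (-85 - 15))² = (665 - 100)² = 565² = 319225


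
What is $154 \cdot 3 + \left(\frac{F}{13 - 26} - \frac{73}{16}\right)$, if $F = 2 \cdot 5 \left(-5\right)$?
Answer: $\frac{95947}{208} \approx 461.28$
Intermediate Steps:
$F = -50$ ($F = 10 \left(-5\right) = -50$)
$154 \cdot 3 + \left(\frac{F}{13 - 26} - \frac{73}{16}\right) = 154 \cdot 3 - \left(\frac{73}{16} + \frac{50}{13 - 26}\right) = 462 - \left(\frac{73}{16} + \frac{50}{13 - 26}\right) = 462 - \left(\frac{73}{16} + \frac{50}{-13}\right) = 462 - \frac{149}{208} = \frac{95947}{208}$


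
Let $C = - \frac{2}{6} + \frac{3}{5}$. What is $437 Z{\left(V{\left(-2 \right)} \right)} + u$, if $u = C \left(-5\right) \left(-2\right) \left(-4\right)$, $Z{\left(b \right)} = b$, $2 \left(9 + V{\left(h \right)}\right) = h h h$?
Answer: $- \frac{17075}{3} \approx -5691.7$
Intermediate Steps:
$V{\left(h \right)} = -9 + \frac{h^{3}}{2}$ ($V{\left(h \right)} = -9 + \frac{h h h}{2} = -9 + \frac{h^{2} h}{2} = -9 + \frac{h^{3}}{2}$)
$C = \frac{4}{15}$ ($C = \left(-2\right) \frac{1}{6} + 3 \cdot \frac{1}{5} = - \frac{1}{3} + \frac{3}{5} = \frac{4}{15} \approx 0.26667$)
$u = - \frac{32}{3}$ ($u = \frac{4 \left(-5\right) \left(-2\right) \left(-4\right)}{15} = \frac{4 \cdot 10 \left(-4\right)}{15} = \frac{4}{15} \left(-40\right) = - \frac{32}{3} \approx -10.667$)
$437 Z{\left(V{\left(-2 \right)} \right)} + u = 437 \left(-9 + \frac{\left(-2\right)^{3}}{2}\right) - \frac{32}{3} = 437 \left(-9 + \frac{1}{2} \left(-8\right)\right) - \frac{32}{3} = 437 \left(-9 - 4\right) - \frac{32}{3} = 437 \left(-13\right) - \frac{32}{3} = -5681 - \frac{32}{3} = - \frac{17075}{3}$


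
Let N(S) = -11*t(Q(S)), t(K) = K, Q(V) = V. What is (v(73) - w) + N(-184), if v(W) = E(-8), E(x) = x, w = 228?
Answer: 1788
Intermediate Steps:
v(W) = -8
N(S) = -11*S
(v(73) - w) + N(-184) = (-8 - 1*228) - 11*(-184) = (-8 - 228) + 2024 = -236 + 2024 = 1788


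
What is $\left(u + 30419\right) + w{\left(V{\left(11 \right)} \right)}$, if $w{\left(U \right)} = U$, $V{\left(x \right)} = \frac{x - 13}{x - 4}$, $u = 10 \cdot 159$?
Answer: $\frac{224061}{7} \approx 32009.0$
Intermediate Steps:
$u = 1590$
$V{\left(x \right)} = \frac{-13 + x}{-4 + x}$
$\left(u + 30419\right) + w{\left(V{\left(11 \right)} \right)} = \left(1590 + 30419\right) + \frac{-13 + 11}{-4 + 11} = 32009 + \frac{1}{7} \left(-2\right) = 32009 - \frac{2}{7} = \frac{224061}{7}$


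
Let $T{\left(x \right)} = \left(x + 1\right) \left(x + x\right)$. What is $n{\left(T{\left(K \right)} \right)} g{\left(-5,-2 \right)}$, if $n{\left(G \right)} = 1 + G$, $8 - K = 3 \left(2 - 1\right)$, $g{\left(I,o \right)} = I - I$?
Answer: $0$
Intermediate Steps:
$g{\left(I,o \right)} = 0$
$K = 5$ ($K = 8 - 3 \left(2 - 1\right) = 8 - 3 \cdot 1 = 8 - 3 = 5$)
$T{\left(x \right)} = 2 x \left(1 + x\right)$ ($T{\left(x \right)} = \left(1 + x\right) 2 x = 2 x \left(1 + x\right)$)
$n{\left(T{\left(K \right)} \right)} g{\left(-5,-2 \right)} = \left(1 + 2 \cdot 5 \left(1 + 5\right)\right) 0 = \left(1 + 2 \cdot 5 \cdot 6\right) 0 = \left(1 + 60\right) 0 = 61 \cdot 0 = 0$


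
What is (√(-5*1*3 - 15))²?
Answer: -30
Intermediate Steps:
(√(-5*1*3 - 15))² = (√(-5*3 - 15))² = (√(-15 - 15))² = (√(-30))² = (I*√30)² = -30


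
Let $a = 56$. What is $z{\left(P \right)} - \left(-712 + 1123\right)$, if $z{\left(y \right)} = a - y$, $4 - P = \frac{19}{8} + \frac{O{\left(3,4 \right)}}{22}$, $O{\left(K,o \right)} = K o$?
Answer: $- \frac{31335}{88} \approx -356.08$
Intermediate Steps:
$P = \frac{95}{88}$ ($P = 4 - \left(\frac{19}{8} + \frac{3 \cdot 4}{22}\right) = 4 - \left(19 \cdot \frac{1}{8} + 12 \cdot \frac{1}{22}\right) = 4 - \left(\frac{19}{8} + \frac{6}{11}\right) = 4 - \frac{257}{88} = \frac{95}{88} \approx 1.0795$)
$z{\left(y \right)} = 56 - y$
$z{\left(P \right)} - \left(-712 + 1123\right) = \left(56 - \frac{95}{88}\right) - \left(-712 + 1123\right) = \left(56 - \frac{95}{88}\right) - 411 = \frac{4833}{88} - 411 = - \frac{31335}{88}$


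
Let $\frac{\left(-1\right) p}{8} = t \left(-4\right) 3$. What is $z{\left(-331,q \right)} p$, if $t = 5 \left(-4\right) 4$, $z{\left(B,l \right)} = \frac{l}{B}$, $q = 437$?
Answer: $\frac{3356160}{331} \approx 10139.0$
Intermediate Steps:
$t = -80$ ($t = \left(-20\right) 4 = -80$)
$p = -7680$ ($p = - 8 \left(-80\right) \left(-4\right) 3 = - 8 \cdot 320 \cdot 3 = \left(-8\right) 960 = -7680$)
$z{\left(-331,q \right)} p = \frac{437}{-331} \left(-7680\right) = 437 \left(- \frac{1}{331}\right) \left(-7680\right) = \left(- \frac{437}{331}\right) \left(-7680\right) = \frac{3356160}{331}$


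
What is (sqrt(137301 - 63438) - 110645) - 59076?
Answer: -169721 + 3*sqrt(8207) ≈ -1.6945e+5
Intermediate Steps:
(sqrt(137301 - 63438) - 110645) - 59076 = (sqrt(73863) - 110645) - 59076 = (3*sqrt(8207) - 110645) - 59076 = (-110645 + 3*sqrt(8207)) - 59076 = -169721 + 3*sqrt(8207)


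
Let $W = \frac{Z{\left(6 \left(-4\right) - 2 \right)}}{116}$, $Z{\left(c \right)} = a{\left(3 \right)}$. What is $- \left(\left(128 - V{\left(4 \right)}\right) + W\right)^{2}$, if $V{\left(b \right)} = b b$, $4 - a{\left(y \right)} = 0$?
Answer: $- \frac{10556001}{841} \approx -12552.0$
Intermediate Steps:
$a{\left(y \right)} = 4$ ($a{\left(y \right)} = 4 - 0 = 4 + 0 = 4$)
$V{\left(b \right)} = b^{2}$
$Z{\left(c \right)} = 4$
$W = \frac{1}{29}$ ($W = \frac{4}{116} = 4 \cdot \frac{1}{116} = \frac{1}{29} \approx 0.034483$)
$- \left(\left(128 - V{\left(4 \right)}\right) + W\right)^{2} = - \left(\left(128 - 4^{2}\right) + \frac{1}{29}\right)^{2} = - \left(\left(128 - 16\right) + \frac{1}{29}\right)^{2} = - \left(112 + \frac{1}{29}\right)^{2} = - \left(\frac{3249}{29}\right)^{2} = \left(-1\right) \frac{10556001}{841} = - \frac{10556001}{841}$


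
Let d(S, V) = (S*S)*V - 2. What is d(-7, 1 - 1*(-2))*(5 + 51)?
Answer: 8120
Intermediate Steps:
d(S, V) = -2 + V*S² (d(S, V) = S²*V - 2 = V*S² - 2 = -2 + V*S²)
d(-7, 1 - 1*(-2))*(5 + 51) = (-2 + (1 - 1*(-2))*(-7)²)*(5 + 51) = (-2 + (1 + 2)*49)*56 = (-2 + 3*49)*56 = (-2 + 147)*56 = 145*56 = 8120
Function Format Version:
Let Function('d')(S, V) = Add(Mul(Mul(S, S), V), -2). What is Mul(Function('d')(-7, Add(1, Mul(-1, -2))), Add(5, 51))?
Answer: 8120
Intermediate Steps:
Function('d')(S, V) = Add(-2, Mul(V, Pow(S, 2))) (Function('d')(S, V) = Add(Mul(Pow(S, 2), V), -2) = Add(Mul(V, Pow(S, 2)), -2) = Add(-2, Mul(V, Pow(S, 2))))
Mul(Function('d')(-7, Add(1, Mul(-1, -2))), Add(5, 51)) = Mul(Add(-2, Mul(Add(1, Mul(-1, -2)), Pow(-7, 2))), Add(5, 51)) = Mul(Add(-2, Mul(Add(1, 2), 49)), 56) = Mul(Add(-2, Mul(3, 49)), 56) = Mul(Add(-2, 147), 56) = Mul(145, 56) = 8120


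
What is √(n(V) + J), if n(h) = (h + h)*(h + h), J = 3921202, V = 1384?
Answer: √11583026 ≈ 3403.4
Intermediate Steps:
n(h) = 4*h² (n(h) = (2*h)*(2*h) = 4*h²)
√(n(V) + J) = √(4*1384² + 3921202) = √(4*1915456 + 3921202) = √(7661824 + 3921202) = √11583026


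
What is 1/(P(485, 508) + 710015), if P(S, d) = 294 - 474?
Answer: 1/709835 ≈ 1.4088e-6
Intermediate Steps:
P(S, d) = -180
1/(P(485, 508) + 710015) = 1/(-180 + 710015) = 1/709835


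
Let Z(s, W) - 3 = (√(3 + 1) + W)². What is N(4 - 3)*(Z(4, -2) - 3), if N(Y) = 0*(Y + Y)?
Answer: 0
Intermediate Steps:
Z(s, W) = 3 + (2 + W)² (Z(s, W) = 3 + (√(3 + 1) + W)² = 3 + (√4 + W)² = 3 + (2 + W)²)
N(Y) = 0 (N(Y) = 0*(2*Y) = 0)
N(4 - 3)*(Z(4, -2) - 3) = 0*((3 + (2 - 2)²) - 3) = 0*((3 + 0²) - 3) = 0*((3 + 0) - 3) = 0*(3 - 3) = 0*0 = 0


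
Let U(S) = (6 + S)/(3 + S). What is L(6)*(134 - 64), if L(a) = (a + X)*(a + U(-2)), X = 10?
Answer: 11200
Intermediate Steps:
U(S) = (6 + S)/(3 + S)
L(a) = (4 + a)*(10 + a) (L(a) = (a + 10)*(a + (6 - 2)/(3 - 2)) = (10 + a)*(a + 4/1) = (10 + a)*(a + 1*4) = (10 + a)*(a + 4) = (10 + a)*(4 + a) = (4 + a)*(10 + a))
L(6)*(134 - 64) = (40 + 6² + 14*6)*(134 - 64) = (40 + 36 + 84)*70 = 160*70 = 11200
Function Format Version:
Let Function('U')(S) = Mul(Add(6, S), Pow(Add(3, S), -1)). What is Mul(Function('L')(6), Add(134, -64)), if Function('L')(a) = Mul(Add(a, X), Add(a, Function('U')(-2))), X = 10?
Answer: 11200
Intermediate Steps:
Function('U')(S) = Mul(Pow(Add(3, S), -1), Add(6, S))
Function('L')(a) = Mul(Add(4, a), Add(10, a)) (Function('L')(a) = Mul(Add(a, 10), Add(a, Mul(Pow(Add(3, -2), -1), Add(6, -2)))) = Mul(Add(10, a), Add(a, Mul(Pow(1, -1), 4))) = Mul(Add(10, a), Add(a, Mul(1, 4))) = Mul(Add(10, a), Add(a, 4)) = Mul(Add(10, a), Add(4, a)) = Mul(Add(4, a), Add(10, a)))
Mul(Function('L')(6), Add(134, -64)) = Mul(Add(40, Pow(6, 2), Mul(14, 6)), Add(134, -64)) = Mul(Add(40, 36, 84), 70) = Mul(160, 70) = 11200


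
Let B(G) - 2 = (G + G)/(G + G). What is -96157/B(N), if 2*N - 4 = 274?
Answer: -96157/3 ≈ -32052.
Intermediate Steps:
N = 139 (N = 2 + (1/2)*274 = 2 + 137 = 139)
B(G) = 3 (B(G) = 2 + (G + G)/(G + G) = 2 + (2*G)/((2*G)) = 2 + (2*G)*(1/(2*G)) = 2 + 1 = 3)
-96157/B(N) = -96157/3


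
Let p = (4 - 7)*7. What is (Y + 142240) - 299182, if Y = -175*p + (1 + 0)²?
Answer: -153266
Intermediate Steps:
p = -21 (p = -3*7 = -21)
Y = 3676 (Y = -175*(-21) + (1 + 0)² = 3675 + 1² = 3675 + 1 = 3676)
(Y + 142240) - 299182 = (3676 + 142240) - 299182 = 145916 - 299182 = -153266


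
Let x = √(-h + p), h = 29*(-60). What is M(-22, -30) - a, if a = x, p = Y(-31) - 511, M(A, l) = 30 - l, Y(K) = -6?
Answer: 60 - √1223 ≈ 25.029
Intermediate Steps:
h = -1740
p = -517 (p = -6 - 511 = -517)
x = √1223 (x = √(-1*(-1740) - 517) = √(1740 - 517) = √1223 ≈ 34.971)
a = √1223 ≈ 34.971
M(-22, -30) - a = (30 - 1*(-30)) - √1223 = (30 + 30) - √1223 = 60 - √1223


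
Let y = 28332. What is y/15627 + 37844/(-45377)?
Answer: 231410992/236368793 ≈ 0.97902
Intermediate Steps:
y/15627 + 37844/(-45377) = 28332/15627 + 37844/(-45377) = 28332*(1/15627) + 37844*(-1/45377) = 9444/5209 - 37844/45377 = 231410992/236368793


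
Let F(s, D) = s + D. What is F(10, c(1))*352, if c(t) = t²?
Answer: 3872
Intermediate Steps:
F(s, D) = D + s
F(10, c(1))*352 = (1² + 10)*352 = (1 + 10)*352 = 11*352 = 3872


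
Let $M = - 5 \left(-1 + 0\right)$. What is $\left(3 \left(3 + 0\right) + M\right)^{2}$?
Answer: $196$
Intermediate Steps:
$M = 5$ ($M = \left(-5\right) \left(-1\right) = 5$)
$\left(3 \left(3 + 0\right) + M\right)^{2} = \left(3 \left(3 + 0\right) + 5\right)^{2} = \left(3 \cdot 3 + 5\right)^{2} = \left(9 + 5\right)^{2} = 14^{2} = 196$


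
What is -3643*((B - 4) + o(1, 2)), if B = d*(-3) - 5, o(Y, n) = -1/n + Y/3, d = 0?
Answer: 200365/6 ≈ 33394.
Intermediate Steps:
o(Y, n) = -1/n + Y/3 (o(Y, n) = -1/n + Y*(1/3) = -1/n + Y/3)
B = -5 (B = 0*(-3) - 5 = 0 - 5 = -5)
-3643*((B - 4) + o(1, 2)) = -3643*((-5 - 4) + (-1/2 + (1/3)*1)) = -3643*(-9 + (-1*1/2 + 1/3)) = -3643*(-9 + (-1/2 + 1/3)) = -3643*(-9 - 1/6) = -3643*(-55/6) = 200365/6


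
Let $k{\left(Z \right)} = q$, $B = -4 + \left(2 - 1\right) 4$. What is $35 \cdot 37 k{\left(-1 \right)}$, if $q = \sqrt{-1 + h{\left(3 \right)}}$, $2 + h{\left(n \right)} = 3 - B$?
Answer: $0$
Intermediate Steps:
$B = 0$ ($B = -4 + 1 \cdot 4 = -4 + 4 = 0$)
$h{\left(n \right)} = 1$ ($h{\left(n \right)} = -2 + \left(3 - 0\right) = -2 + \left(3 + 0\right) = -2 + 3 = 1$)
$q = 0$ ($q = \sqrt{-1 + 1} = \sqrt{0} = 0$)
$k{\left(Z \right)} = 0$
$35 \cdot 37 k{\left(-1 \right)} = 35 \cdot 37 \cdot 0 = 1295 \cdot 0 = 0$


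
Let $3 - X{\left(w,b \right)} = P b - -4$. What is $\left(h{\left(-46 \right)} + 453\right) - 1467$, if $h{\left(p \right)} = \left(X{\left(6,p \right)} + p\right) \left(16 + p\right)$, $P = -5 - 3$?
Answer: $11436$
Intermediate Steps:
$P = -8$
$X{\left(w,b \right)} = -1 + 8 b$ ($X{\left(w,b \right)} = 3 - \left(- 8 b - -4\right) = 3 - \left(- 8 b + 4\right) = 3 - \left(4 - 8 b\right) = 3 + \left(-4 + 8 b\right) = -1 + 8 b$)
$h{\left(p \right)} = \left(-1 + 9 p\right) \left(16 + p\right)$ ($h{\left(p \right)} = \left(\left(-1 + 8 p\right) + p\right) \left(16 + p\right) = \left(-1 + 9 p\right) \left(16 + p\right)$)
$\left(h{\left(-46 \right)} + 453\right) - 1467 = \left(\left(-16 + 9 \left(-46\right)^{2} + 143 \left(-46\right)\right) + 453\right) - 1467 = \left(\left(-16 + 9 \cdot 2116 - 6578\right) + 453\right) - 1467 = \left(\left(-16 + 19044 - 6578\right) + 453\right) - 1467 = \left(12450 + 453\right) - 1467 = 12903 - 1467 = 11436$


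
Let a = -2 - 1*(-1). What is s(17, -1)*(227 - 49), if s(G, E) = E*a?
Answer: 178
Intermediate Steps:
a = -1 (a = -2 + 1 = -1)
s(G, E) = -E (s(G, E) = E*(-1) = -E)
s(17, -1)*(227 - 49) = (-1*(-1))*(227 - 49) = 1*178 = 178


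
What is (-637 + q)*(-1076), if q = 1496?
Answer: -924284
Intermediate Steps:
(-637 + q)*(-1076) = (-637 + 1496)*(-1076) = 859*(-1076) = -924284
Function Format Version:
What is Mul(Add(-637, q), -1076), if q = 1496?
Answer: -924284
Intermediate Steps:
Mul(Add(-637, q), -1076) = Mul(Add(-637, 1496), -1076) = Mul(859, -1076) = -924284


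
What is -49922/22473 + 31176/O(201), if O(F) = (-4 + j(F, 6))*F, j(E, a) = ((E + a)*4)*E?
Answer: -69552141095/31322889873 ≈ -2.2205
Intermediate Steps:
j(E, a) = E*(4*E + 4*a) (j(E, a) = (4*E + 4*a)*E = E*(4*E + 4*a))
O(F) = F*(-4 + 4*F*(6 + F)) (O(F) = (-4 + 4*F*(F + 6))*F = (-4 + 4*F*(6 + F))*F = F*(-4 + 4*F*(6 + F)))
-49922/22473 + 31176/O(201) = -49922/22473 + 31176/((4*201*(-1 + 201*(6 + 201)))) = -49922*1/22473 + 31176/((4*201*(-1 + 201*207))) = -49922/22473 + 31176/((4*201*(-1 + 41607))) = -49922/22473 + 31176/((4*201*41606)) = -49922/22473 + 31176/33451224 = -49922/22473 + 31176*(1/33451224) = -49922/22473 + 1299/1393801 = -69552141095/31322889873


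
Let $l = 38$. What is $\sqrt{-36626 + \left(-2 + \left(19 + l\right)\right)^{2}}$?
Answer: $i \sqrt{33601} \approx 183.31 i$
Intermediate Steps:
$\sqrt{-36626 + \left(-2 + \left(19 + l\right)\right)^{2}} = \sqrt{-36626 + \left(-2 + \left(19 + 38\right)\right)^{2}} = \sqrt{-36626 + \left(-2 + 57\right)^{2}} = \sqrt{-36626 + 55^{2}} = \sqrt{-36626 + 3025} = \sqrt{-33601} = i \sqrt{33601}$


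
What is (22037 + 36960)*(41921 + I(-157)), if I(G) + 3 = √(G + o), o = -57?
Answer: 2473036246 + 58997*I*√214 ≈ 2.473e+9 + 8.6305e+5*I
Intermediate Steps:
I(G) = -3 + √(-57 + G) (I(G) = -3 + √(G - 57) = -3 + √(-57 + G))
(22037 + 36960)*(41921 + I(-157)) = (22037 + 36960)*(41921 + (-3 + √(-57 - 157))) = 58997*(41921 + (-3 + √(-214))) = 58997*(41921 + (-3 + I*√214)) = 58997*(41918 + I*√214) = 2473036246 + 58997*I*√214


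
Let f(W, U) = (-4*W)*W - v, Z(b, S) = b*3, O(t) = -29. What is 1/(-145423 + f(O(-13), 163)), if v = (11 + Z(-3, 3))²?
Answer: -1/148791 ≈ -6.7208e-6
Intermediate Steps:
Z(b, S) = 3*b
v = 4 (v = (11 + 3*(-3))² = (11 - 9)² = 2² = 4)
f(W, U) = -4 - 4*W² (f(W, U) = (-4*W)*W - 1*4 = -4*W² - 4 = -4 - 4*W²)
1/(-145423 + f(O(-13), 163)) = 1/(-145423 + (-4 - 4*(-29)²)) = 1/(-145423 + (-4 - 4*841)) = 1/(-145423 + (-4 - 3364)) = 1/(-145423 - 3368) = 1/(-148791) = -1/148791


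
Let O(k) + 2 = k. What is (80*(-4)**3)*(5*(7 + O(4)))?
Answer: -230400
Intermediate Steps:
O(k) = -2 + k
(80*(-4)**3)*(5*(7 + O(4))) = (80*(-4)**3)*(5*(7 + (-2 + 4))) = (80*(-64))*(5*(7 + 2)) = -25600*9 = -5120*45 = -230400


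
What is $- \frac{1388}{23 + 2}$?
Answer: $- \frac{1388}{25} \approx -55.52$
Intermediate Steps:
$- \frac{1388}{23 + 2} = - \frac{1388}{25}$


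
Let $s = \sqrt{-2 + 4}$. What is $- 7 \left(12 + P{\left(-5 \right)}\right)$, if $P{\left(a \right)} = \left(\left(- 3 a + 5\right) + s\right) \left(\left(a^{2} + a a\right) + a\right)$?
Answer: $-6384 - 315 \sqrt{2} \approx -6829.5$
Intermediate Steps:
$s = \sqrt{2} \approx 1.4142$
$P{\left(a \right)} = \left(a + 2 a^{2}\right) \left(5 + \sqrt{2} - 3 a\right)$ ($P{\left(a \right)} = \left(\left(- 3 a + 5\right) + \sqrt{2}\right) \left(\left(a^{2} + a a\right) + a\right) = \left(\left(5 - 3 a\right) + \sqrt{2}\right) \left(\left(a^{2} + a^{2}\right) + a\right) = \left(5 + \sqrt{2} - 3 a\right) \left(2 a^{2} + a\right) = \left(5 + \sqrt{2} - 3 a\right) \left(a + 2 a^{2}\right) = \left(a + 2 a^{2}\right) \left(5 + \sqrt{2} - 3 a\right)$)
$- 7 \left(12 + P{\left(-5 \right)}\right) = - 7 \left(12 - 5 \left(5 + \sqrt{2} - 6 \left(-5\right)^{2} + 7 \left(-5\right) + 2 \left(-5\right) \sqrt{2}\right)\right) = - 7 \left(12 - 5 \left(5 + \sqrt{2} - 150 - 35 - 10 \sqrt{2}\right)\right) = - 7 \left(12 - 5 \left(-180 - 9 \sqrt{2}\right)\right) = - 7 \left(12 + \left(900 + 45 \sqrt{2}\right)\right) = - 7 \left(912 + 45 \sqrt{2}\right) = -6384 - 315 \sqrt{2}$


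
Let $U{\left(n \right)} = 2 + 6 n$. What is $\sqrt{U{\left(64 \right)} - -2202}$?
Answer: $2 \sqrt{647} \approx 50.872$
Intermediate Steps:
$\sqrt{U{\left(64 \right)} - -2202} = \sqrt{\left(2 + 6 \cdot 64\right) - -2202} = \sqrt{\left(2 + 384\right) + 2202} = \sqrt{386 + 2202} = \sqrt{2588} = 2 \sqrt{647}$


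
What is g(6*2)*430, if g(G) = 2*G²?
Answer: 123840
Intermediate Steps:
g(6*2)*430 = (2*(6*2)²)*430 = (2*12²)*430 = (2*144)*430 = 288*430 = 123840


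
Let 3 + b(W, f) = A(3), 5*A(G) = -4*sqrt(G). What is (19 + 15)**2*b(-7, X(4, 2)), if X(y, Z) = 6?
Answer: -3468 - 4624*sqrt(3)/5 ≈ -5069.8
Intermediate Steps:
A(G) = -4*sqrt(G)/5 (A(G) = (-4*sqrt(G))/5 = -4*sqrt(G)/5)
b(W, f) = -3 - 4*sqrt(3)/5
(19 + 15)**2*b(-7, X(4, 2)) = (19 + 15)**2*(-3 - 4*sqrt(3)/5) = 34**2*(-3 - 4*sqrt(3)/5) = 1156*(-3 - 4*sqrt(3)/5) = -3468 - 4624*sqrt(3)/5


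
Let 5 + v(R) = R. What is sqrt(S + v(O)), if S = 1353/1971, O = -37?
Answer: I*sqrt(1981439)/219 ≈ 6.4276*I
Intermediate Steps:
v(R) = -5 + R
S = 451/657 (S = 1353*(1/1971) = 451/657 ≈ 0.68645)
sqrt(S + v(O)) = sqrt(451/657 + (-5 - 37)) = sqrt(451/657 - 42) = sqrt(-27143/657) = I*sqrt(1981439)/219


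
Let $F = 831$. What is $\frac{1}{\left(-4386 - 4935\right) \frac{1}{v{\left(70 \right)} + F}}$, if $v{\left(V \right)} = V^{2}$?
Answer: $- \frac{5731}{9321} \approx -0.61485$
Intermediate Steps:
$\frac{1}{\left(-4386 - 4935\right) \frac{1}{v{\left(70 \right)} + F}} = \frac{1}{\left(-4386 - 4935\right) \frac{1}{70^{2} + 831}} = \frac{1}{\left(-9321\right) \frac{1}{4900 + 831}} = \frac{1}{\left(-9321\right) \frac{1}{5731}} = \frac{1}{- \frac{9321}{5731}} = - \frac{5731}{9321}$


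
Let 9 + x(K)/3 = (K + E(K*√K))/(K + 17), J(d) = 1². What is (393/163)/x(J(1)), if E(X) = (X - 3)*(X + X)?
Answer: -786/8965 ≈ -0.087674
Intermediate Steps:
J(d) = 1
E(X) = 2*X*(-3 + X) (E(X) = (-3 + X)*(2*X) = 2*X*(-3 + X))
x(K) = -27 + 3*(K + 2*K^(3/2)*(-3 + K^(3/2)))/(17 + K) (x(K) = -27 + 3*((K + 2*(K*√K)*(-3 + K*√K))/(K + 17)) = -27 + 3*((K + 2*K^(3/2)*(-3 + K^(3/2)))/(17 + K)) = -27 + 3*(K + 2*K^(3/2)*(-3 + K^(3/2)))/(17 + K))
(393/163)/x(J(1)) = (393/163)/((3*(-153 - 8*1 - 6*1^(3/2) + 2*1³)/(17 + 1))) = (393*(1/163))/((3*(-153 - 8 - 6*1 + 2*1)/18)) = 393/(163*((3*(1/18)*(-153 - 8 - 6 + 2)))) = 393/(163*((3*(1/18)*(-165)))) = 393/(163*(-55/2)) = (393/163)*(-2/55) = -786/8965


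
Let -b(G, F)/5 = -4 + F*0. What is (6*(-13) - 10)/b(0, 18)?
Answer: -22/5 ≈ -4.4000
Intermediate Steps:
b(G, F) = 20 (b(G, F) = -5*(-4 + F*0) = -5*(-4 + 0) = -5*(-4) = 20)
(6*(-13) - 10)/b(0, 18) = (6*(-13) - 10)/20 = (-78 - 10)*(1/20) = -88*1/20 = -22/5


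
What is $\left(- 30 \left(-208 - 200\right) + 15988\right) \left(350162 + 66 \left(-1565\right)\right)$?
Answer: $6968702816$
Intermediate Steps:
$\left(- 30 \left(-208 - 200\right) + 15988\right) \left(350162 + 66 \left(-1565\right)\right) = \left(\left(-30\right) \left(-408\right) + 15988\right) \left(350162 - 103290\right) = \left(12240 + 15988\right) 246872 = 28228 \cdot 246872 = 6968702816$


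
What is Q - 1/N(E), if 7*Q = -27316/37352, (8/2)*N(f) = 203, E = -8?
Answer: -8117/65366 ≈ -0.12418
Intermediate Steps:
N(f) = 203/4 (N(f) = (1/4)*203 = 203/4)
Q = -6829/65366 (Q = (-27316/37352)/7 = (-27316*1/37352)/7 = (1/7)*(-6829/9338) = -6829/65366 ≈ -0.10447)
Q - 1/N(E) = -6829/65366 - 1/203/4 = -6829/65366 - 1*4/203 = -6829/65366 - 4/203 = -8117/65366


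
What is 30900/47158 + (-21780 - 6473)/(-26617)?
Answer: 1077410137/627602243 ≈ 1.7167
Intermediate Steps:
30900/47158 + (-21780 - 6473)/(-26617) = 30900*(1/47158) - 28253*(-1/26617) = 15450/23579 + 28253/26617 = 1077410137/627602243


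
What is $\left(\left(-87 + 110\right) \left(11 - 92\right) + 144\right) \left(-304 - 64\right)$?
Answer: $632592$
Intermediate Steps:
$\left(\left(-87 + 110\right) \left(11 - 92\right) + 144\right) \left(-304 - 64\right) = \left(23 \left(-81\right) + 144\right) \left(-368\right) = \left(-1863 + 144\right) \left(-368\right) = \left(-1719\right) \left(-368\right) = 632592$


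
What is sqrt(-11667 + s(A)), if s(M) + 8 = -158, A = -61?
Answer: I*sqrt(11833) ≈ 108.78*I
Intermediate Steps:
s(M) = -166 (s(M) = -8 - 158 = -166)
sqrt(-11667 + s(A)) = sqrt(-11667 - 166) = sqrt(-11833) = I*sqrt(11833)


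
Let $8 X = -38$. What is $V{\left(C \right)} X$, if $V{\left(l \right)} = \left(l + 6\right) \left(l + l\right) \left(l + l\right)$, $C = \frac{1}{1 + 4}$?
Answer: $- \frac{589}{125} \approx -4.712$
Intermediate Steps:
$X = - \frac{19}{4}$ ($X = \frac{1}{8} \left(-38\right) = - \frac{19}{4} \approx -4.75$)
$C = \frac{1}{5} \approx 0.2$
$V{\left(l \right)} = 4 l^{2} \left(6 + l\right)$ ($V{\left(l \right)} = \left(6 + l\right) 2 l 2 l = 2 l \left(6 + l\right) 2 l = 4 l^{2} \left(6 + l\right)$)
$V{\left(C \right)} X = \frac{4 \left(6 + \frac{1}{5}\right)}{25} \left(- \frac{19}{4}\right) = 4 \cdot \frac{1}{25} \cdot \frac{31}{5} \left(- \frac{19}{4}\right) = \frac{124}{125} \left(- \frac{19}{4}\right) = - \frac{589}{125}$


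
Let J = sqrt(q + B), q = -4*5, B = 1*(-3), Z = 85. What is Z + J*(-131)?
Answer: 85 - 131*I*sqrt(23) ≈ 85.0 - 628.25*I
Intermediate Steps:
B = -3
q = -20
J = I*sqrt(23) (J = sqrt(-20 - 3) = sqrt(-23) = I*sqrt(23) ≈ 4.7958*I)
Z + J*(-131) = 85 + (I*sqrt(23))*(-131) = 85 - 131*I*sqrt(23)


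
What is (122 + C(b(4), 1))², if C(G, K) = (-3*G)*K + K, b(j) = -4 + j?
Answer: 15129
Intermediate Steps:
C(G, K) = K - 3*G*K (C(G, K) = -3*G*K + K = K - 3*G*K)
(122 + C(b(4), 1))² = (122 + 1*(1 - 3*(-4 + 4)))² = (122 + 1*(1 - 3*0))² = (122 + 1*(1 + 0))² = (122 + 1*1)² = (122 + 1)² = 123² = 15129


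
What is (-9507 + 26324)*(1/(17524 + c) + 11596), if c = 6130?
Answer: 4612764948345/23654 ≈ 1.9501e+8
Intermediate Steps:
(-9507 + 26324)*(1/(17524 + c) + 11596) = (-9507 + 26324)*(1/(17524 + 6130) + 11596) = 16817*(1/23654 + 11596) = 16817*(274291785/23654) = 4612764948345/23654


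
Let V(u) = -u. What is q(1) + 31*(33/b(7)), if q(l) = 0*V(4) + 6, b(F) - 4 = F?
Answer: 99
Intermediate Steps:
b(F) = 4 + F
q(l) = 6 (q(l) = 0*(-1*4) + 6 = 0*(-4) + 6 = 0 + 6 = 6)
q(1) + 31*(33/b(7)) = 6 + 31*(33/(4 + 7)) = 6 + 31*(33/11) = 6 + 31*(33*(1/11)) = 6 + 31*3 = 6 + 93 = 99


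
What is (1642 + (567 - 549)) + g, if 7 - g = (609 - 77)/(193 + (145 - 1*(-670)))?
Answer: 59993/36 ≈ 1666.5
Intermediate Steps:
g = 233/36 (g = 7 - (609 - 77)/(193 + (145 - 1*(-670))) = 7 - 532/(193 + (145 + 670)) = 7 - 532/(193 + 815) = 7 - 532/1008 = 7 - 1*19/36 = 7 - 19/36 = 233/36 ≈ 6.4722)
(1642 + (567 - 549)) + g = (1642 + (567 - 549)) + 233/36 = (1642 + 18) + 233/36 = 1660 + 233/36 = 59993/36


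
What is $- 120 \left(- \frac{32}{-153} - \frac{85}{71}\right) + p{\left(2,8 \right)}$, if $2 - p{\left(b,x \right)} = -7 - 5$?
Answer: $\frac{480014}{3621} \approx 132.56$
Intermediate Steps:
$p{\left(b,x \right)} = 14$ ($p{\left(b,x \right)} = 2 - \left(-7 - 5\right) = 2 - -12 = 2 + 12 = 14$)
$- 120 \left(- \frac{32}{-153} - \frac{85}{71}\right) + p{\left(2,8 \right)} = - 120 \left(- \frac{32}{-153} - \frac{85}{71}\right) + 14 = - 120 \left(\left(-32\right) \left(- \frac{1}{153}\right) - \frac{85}{71}\right) + 14 = - 120 \left(\frac{32}{153} - \frac{85}{71}\right) + 14 = \left(-120\right) \left(- \frac{10733}{10863}\right) + 14 = \frac{429320}{3621} + 14 = \frac{480014}{3621}$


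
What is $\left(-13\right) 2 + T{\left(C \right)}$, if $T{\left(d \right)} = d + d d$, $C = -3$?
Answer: $-20$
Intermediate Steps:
$T{\left(d \right)} = d + d^{2}$
$\left(-13\right) 2 + T{\left(C \right)} = \left(-13\right) 2 - 3 \left(1 - 3\right) = -26 - -6 = -26 + 6 = -20$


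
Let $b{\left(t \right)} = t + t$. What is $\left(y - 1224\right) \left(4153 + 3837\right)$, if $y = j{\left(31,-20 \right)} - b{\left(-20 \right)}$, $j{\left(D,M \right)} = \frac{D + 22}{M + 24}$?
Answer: $- \frac{18708585}{2} \approx -9.3543 \cdot 10^{6}$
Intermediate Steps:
$j{\left(D,M \right)} = \frac{22 + D}{24 + M}$
$b{\left(t \right)} = 2 t$
$y = \frac{213}{4}$ ($y = \frac{22 + 31}{24 - 20} - 2 \left(-20\right) = \frac{1}{4} \cdot 53 - -40 = \frac{1}{4} \cdot 53 + 40 = \frac{53}{4} + 40 = \frac{213}{4} \approx 53.25$)
$\left(y - 1224\right) \left(4153 + 3837\right) = \left(\frac{213}{4} - 1224\right) \left(4153 + 3837\right) = \left(- \frac{4683}{4}\right) 7990 = - \frac{18708585}{2}$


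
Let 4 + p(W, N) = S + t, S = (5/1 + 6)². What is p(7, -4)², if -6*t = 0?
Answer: 13689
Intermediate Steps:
t = 0 (t = -⅙*0 = 0)
S = 121 (S = (5*1 + 6)² = (5 + 6)² = 11² = 121)
p(W, N) = 117 (p(W, N) = -4 + (121 + 0) = -4 + 121 = 117)
p(7, -4)² = 117² = 13689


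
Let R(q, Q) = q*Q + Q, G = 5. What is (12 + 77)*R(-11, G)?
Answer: -4450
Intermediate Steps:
R(q, Q) = Q + Q*q (R(q, Q) = Q*q + Q = Q + Q*q)
(12 + 77)*R(-11, G) = (12 + 77)*(5*(1 - 11)) = 89*(5*(-10)) = 89*(-50) = -4450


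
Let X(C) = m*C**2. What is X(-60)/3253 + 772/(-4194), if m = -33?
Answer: -250379258/6821541 ≈ -36.704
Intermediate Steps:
X(C) = -33*C**2
X(-60)/3253 + 772/(-4194) = -33*(-60)**2/3253 + 772/(-4194) = -33*3600*(1/3253) + 772*(-1/4194) = -118800*1/3253 - 386/2097 = -118800/3253 - 386/2097 = -250379258/6821541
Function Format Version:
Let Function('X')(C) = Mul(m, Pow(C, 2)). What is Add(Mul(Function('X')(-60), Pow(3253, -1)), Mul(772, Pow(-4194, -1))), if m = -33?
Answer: Rational(-250379258, 6821541) ≈ -36.704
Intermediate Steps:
Function('X')(C) = Mul(-33, Pow(C, 2))
Add(Mul(Function('X')(-60), Pow(3253, -1)), Mul(772, Pow(-4194, -1))) = Add(Mul(Mul(-33, Pow(-60, 2)), Pow(3253, -1)), Mul(772, Pow(-4194, -1))) = Add(Mul(Mul(-33, 3600), Rational(1, 3253)), Mul(772, Rational(-1, 4194))) = Add(Mul(-118800, Rational(1, 3253)), Rational(-386, 2097)) = Add(Rational(-118800, 3253), Rational(-386, 2097)) = Rational(-250379258, 6821541)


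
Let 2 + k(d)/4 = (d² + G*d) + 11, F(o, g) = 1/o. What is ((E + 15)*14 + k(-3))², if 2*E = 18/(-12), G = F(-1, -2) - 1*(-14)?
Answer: 53361/4 ≈ 13340.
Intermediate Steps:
G = 13 (G = 1/(-1) - 1*(-14) = -1 + 14 = 13)
E = -¾ (E = (18/(-12))/2 = (18*(-1/12))/2 = (½)*(-3/2) = -¾ ≈ -0.75000)
k(d) = 36 + 4*d² + 52*d (k(d) = -8 + 4*((d² + 13*d) + 11) = -8 + 4*(11 + d² + 13*d) = -8 + (44 + 4*d² + 52*d) = 36 + 4*d² + 52*d)
((E + 15)*14 + k(-3))² = ((-¾ + 15)*14 + (36 + 4*(-3)² + 52*(-3)))² = ((57/4)*14 + (36 + 4*9 - 156))² = (399/2 + (36 + 36 - 156))² = (399/2 - 84)² = (231/2)² = 53361/4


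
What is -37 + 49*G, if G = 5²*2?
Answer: 2413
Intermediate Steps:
G = 50 (G = 25*2 = 50)
-37 + 49*G = -37 + 49*50 = -37 + 2450 = 2413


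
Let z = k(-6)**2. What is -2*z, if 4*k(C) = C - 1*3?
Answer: -81/8 ≈ -10.125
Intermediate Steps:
k(C) = -3/4 + C/4 (k(C) = (C - 1*3)/4 = (C - 3)/4 = (-3 + C)/4 = -3/4 + C/4)
z = 81/16 (z = (-3/4 + (1/4)*(-6))**2 = (-3/4 - 3/2)**2 = (-9/4)**2 = 81/16 ≈ 5.0625)
-2*z = -2*81/16 = -81/8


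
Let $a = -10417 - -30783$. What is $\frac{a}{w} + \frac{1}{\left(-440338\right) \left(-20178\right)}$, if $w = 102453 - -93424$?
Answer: $\frac{180954764775901}{1740394599903828} \approx 0.10397$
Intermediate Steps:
$a = 20366$ ($a = -10417 + 30783 = 20366$)
$w = 195877$ ($w = 102453 + 93424 = 195877$)
$\frac{a}{w} + \frac{1}{\left(-440338\right) \left(-20178\right)} = \frac{20366}{195877} + \frac{1}{\left(-440338\right) \left(-20178\right)} = 20366 \cdot \frac{1}{195877} - - \frac{1}{8885140164} = \frac{20366}{195877} + \frac{1}{8885140164} = \frac{180954764775901}{1740394599903828}$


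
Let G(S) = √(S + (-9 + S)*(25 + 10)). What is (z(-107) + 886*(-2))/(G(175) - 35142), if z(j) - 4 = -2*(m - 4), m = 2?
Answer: 6887832/137217131 + 588*√665/137217131 ≈ 0.050307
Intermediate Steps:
G(S) = √(-315 + 36*S) (G(S) = √(S + (-9 + S)*35) = √(S + (-315 + 35*S)) = √(-315 + 36*S))
z(j) = 8 (z(j) = 4 - 2*(2 - 4) = 4 - 2*(-2) = 4 + 4 = 8)
(z(-107) + 886*(-2))/(G(175) - 35142) = (8 + 886*(-2))/(3*√(-35 + 4*175) - 35142) = (8 - 1772)/(3*√(-35 + 700) - 35142) = -1764/(3*√665 - 35142) = -1764/(-35142 + 3*√665)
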